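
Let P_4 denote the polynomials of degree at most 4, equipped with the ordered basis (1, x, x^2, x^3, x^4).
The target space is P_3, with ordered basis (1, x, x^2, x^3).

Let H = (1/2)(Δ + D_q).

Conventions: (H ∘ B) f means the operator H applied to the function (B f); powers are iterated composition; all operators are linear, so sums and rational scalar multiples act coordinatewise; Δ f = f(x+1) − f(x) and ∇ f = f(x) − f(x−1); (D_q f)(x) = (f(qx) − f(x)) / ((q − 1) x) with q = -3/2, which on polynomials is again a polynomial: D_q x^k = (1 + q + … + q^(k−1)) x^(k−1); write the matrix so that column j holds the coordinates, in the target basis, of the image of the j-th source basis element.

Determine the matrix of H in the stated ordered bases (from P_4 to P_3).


image of 1: 0
image of x: 1
image of x^2: (3/4)x + 1/2
image of x^3: (19/8)x^2 + (3/2)x + 1/2
image of x^4: (19/16)x^3 + 3x^2 + 2x + 1/2
each image's coordinates form column j of the matrix

the matrix is [[0, 1, 1/2, 1/2, 1/2]; [0, 0, 3/4, 3/2, 2]; [0, 0, 0, 19/8, 3]; [0, 0, 0, 0, 19/16]] (rows listed top to bottom)


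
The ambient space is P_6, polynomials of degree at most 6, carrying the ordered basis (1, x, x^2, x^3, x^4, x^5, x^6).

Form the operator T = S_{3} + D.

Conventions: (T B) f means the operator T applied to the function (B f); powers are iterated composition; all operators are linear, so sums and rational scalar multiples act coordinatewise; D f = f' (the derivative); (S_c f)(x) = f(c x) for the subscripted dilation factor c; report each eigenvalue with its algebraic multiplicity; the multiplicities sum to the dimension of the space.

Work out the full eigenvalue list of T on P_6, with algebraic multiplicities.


λ = 1 (multiplicity 1), λ = 3 (multiplicity 1), λ = 9 (multiplicity 1), λ = 27 (multiplicity 1), λ = 81 (multiplicity 1), λ = 243 (multiplicity 1), λ = 729 (multiplicity 1)

image of 1: 1
image of x: 3x + 1
image of x^2: 9x^2 + 2x
image of x^3: 27x^3 + 3x^2
image of x^4: 81x^4 + 4x^3
image of x^5: 243x^5 + 5x^4
image of x^6: 729x^6 + 6x^5
the matrix is upper triangular; its diagonal is (1, 3, 9, 27, 81, 243, 729)
for a triangular matrix the eigenvalues are the diagonal entries, with algebraic multiplicity their repetition count


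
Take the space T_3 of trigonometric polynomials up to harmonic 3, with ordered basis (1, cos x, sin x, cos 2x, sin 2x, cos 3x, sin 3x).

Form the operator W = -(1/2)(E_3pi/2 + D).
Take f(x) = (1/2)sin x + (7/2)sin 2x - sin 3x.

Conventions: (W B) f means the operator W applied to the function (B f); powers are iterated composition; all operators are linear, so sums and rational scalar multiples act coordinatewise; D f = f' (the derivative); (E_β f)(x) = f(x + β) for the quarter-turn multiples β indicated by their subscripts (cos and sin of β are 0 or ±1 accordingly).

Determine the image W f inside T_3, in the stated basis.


E_3pi/2 f = -(1/2)cos x - (7/2)sin 2x - cos 3x
D f = (1/2)cos x + 7cos 2x - 3cos 3x
(E_3pi/2 + D) f = 7cos 2x - (7/2)sin 2x - 4cos 3x
(-(1/2)(E_3pi/2 + D)) f = -(7/2)cos 2x + (7/4)sin 2x + 2cos 3x

g(x) = -(7/2)cos 2x + (7/4)sin 2x + 2cos 3x


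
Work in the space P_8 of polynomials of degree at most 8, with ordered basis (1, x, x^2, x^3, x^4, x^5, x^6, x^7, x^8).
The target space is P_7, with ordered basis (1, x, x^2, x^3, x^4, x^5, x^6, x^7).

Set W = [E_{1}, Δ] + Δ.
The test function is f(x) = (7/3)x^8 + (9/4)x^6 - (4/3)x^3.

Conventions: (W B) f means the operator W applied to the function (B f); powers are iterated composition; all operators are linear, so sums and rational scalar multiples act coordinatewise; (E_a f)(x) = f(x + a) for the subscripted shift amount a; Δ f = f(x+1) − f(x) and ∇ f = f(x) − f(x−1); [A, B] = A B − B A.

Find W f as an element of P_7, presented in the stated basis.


Δ f = (56/3)x^7 + (196/3)x^6 + (865/6)x^5 + (2365/12)x^4 + (527/3)x^3 + (1141/12)x^2 + (169/6)x + 13/4
E_{1} Δ f = (56/3)x^7 + 196x^6 + (5569/6)x^5 + (10205/4)x^4 + (13097/3)x^3 + (18473/4)x^2 + (16663/6)x + 8729/12
E_{1} f = (7/3)x^8 + (56/3)x^7 + (811/12)x^6 + (865/6)x^5 + (2365/12)x^4 + (523/3)x^3 + (1141/12)x^2 + (169/6)x + 13/4
Δ E_{1} f = (56/3)x^7 + 196x^6 + (5569/6)x^5 + (10205/4)x^4 + (13097/3)x^3 + (18473/4)x^2 + (16663/6)x + 8729/12
[E_{1}, Δ] f = 0
Δ f = (56/3)x^7 + (196/3)x^6 + (865/6)x^5 + (2365/12)x^4 + (527/3)x^3 + (1141/12)x^2 + (169/6)x + 13/4
([E_{1}, Δ] + Δ) f = (56/3)x^7 + (196/3)x^6 + (865/6)x^5 + (2365/12)x^4 + (527/3)x^3 + (1141/12)x^2 + (169/6)x + 13/4

the result is g(x) = (56/3)x^7 + (196/3)x^6 + (865/6)x^5 + (2365/12)x^4 + (527/3)x^3 + (1141/12)x^2 + (169/6)x + 13/4


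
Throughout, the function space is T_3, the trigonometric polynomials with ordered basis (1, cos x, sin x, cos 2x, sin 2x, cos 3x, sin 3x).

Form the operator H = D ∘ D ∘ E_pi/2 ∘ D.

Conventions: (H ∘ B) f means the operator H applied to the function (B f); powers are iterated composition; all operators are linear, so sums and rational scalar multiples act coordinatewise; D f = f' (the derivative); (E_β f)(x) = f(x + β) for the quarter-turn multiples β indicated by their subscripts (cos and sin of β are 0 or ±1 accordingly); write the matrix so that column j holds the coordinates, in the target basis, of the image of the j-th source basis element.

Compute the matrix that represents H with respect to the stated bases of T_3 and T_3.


the matrix is [[0, 0, 0, 0, 0, 0, 0]; [0, 1, 0, 0, 0, 0, 0]; [0, 0, 1, 0, 0, 0, 0]; [0, 0, 0, 0, 8, 0, 0]; [0, 0, 0, -8, 0, 0, 0]; [0, 0, 0, 0, 0, -27, 0]; [0, 0, 0, 0, 0, 0, -27]] (rows listed top to bottom)

image of 1: 0
image of cos x: cos x
image of sin x: sin x
image of cos 2x: -8sin 2x
image of sin 2x: 8cos 2x
image of cos 3x: -27cos 3x
image of sin 3x: -27sin 3x
each image's coordinates form column j of the matrix


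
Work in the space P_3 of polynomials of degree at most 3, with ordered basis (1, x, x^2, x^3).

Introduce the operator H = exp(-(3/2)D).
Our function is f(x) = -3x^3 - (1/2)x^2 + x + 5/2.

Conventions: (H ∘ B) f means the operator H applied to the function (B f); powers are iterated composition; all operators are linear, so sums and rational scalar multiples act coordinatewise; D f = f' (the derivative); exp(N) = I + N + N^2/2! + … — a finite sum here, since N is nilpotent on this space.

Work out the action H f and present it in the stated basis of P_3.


the result is g(x) = -3x^3 + 13x^2 - (71/4)x + 10

order-1 term: (27/2)x^2 + (3/2)x - 3/2
order-2 term: -(81/4)x - 9/8
order-3 term: 81/8
the series for exp(-(3/2)D) f terminates at order 3
exp(-(3/2)D) f = -3x^3 + 13x^2 - (71/4)x + 10


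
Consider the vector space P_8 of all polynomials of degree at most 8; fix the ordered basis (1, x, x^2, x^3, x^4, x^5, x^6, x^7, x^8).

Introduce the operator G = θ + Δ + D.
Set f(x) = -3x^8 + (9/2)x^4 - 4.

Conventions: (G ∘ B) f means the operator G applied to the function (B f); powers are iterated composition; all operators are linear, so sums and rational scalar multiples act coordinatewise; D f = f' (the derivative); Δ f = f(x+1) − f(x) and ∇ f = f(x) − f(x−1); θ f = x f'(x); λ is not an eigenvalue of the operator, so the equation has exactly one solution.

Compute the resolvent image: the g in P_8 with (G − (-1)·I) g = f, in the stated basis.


write g with unknown coordinates in the stated basis and equate coefficients in (G − (-1)·I) g = f
solving from the highest basis element down gives g = -(1/3)x^8 + (2/3)x^7 + (7/9)x^5 - (59/90)x^4 - (9/5)x^3 + (103/135)x^2 - (62/135)x - 5/2
check: G g = -(8/3)x^8 - (2/3)x^7 - (7/9)x^5 + (232/45)x^4 + (9/5)x^3 - (103/135)x^2 + (62/135)x - 3/2
so G g − (-1)·g = -3x^8 + (9/2)x^4 - 4 = f ✓

g(x) = -(1/3)x^8 + (2/3)x^7 + (7/9)x^5 - (59/90)x^4 - (9/5)x^3 + (103/135)x^2 - (62/135)x - 5/2


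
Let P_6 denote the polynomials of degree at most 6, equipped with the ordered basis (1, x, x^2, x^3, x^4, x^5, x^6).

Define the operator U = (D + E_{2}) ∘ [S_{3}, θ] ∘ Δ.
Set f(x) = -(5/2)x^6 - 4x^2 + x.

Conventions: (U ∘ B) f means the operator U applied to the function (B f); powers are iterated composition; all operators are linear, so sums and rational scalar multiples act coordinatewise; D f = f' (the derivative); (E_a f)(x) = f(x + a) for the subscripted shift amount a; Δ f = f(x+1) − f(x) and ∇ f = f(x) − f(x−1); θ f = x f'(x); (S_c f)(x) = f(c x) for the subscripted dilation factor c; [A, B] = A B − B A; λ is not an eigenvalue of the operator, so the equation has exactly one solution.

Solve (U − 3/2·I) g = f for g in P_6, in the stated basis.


g(x) = (5/3)x^6 + (8/3)x^2 - (2/3)x

write g with unknown coordinates in the stated basis and equate coefficients in (U − 3/2·I) g = f
solving from the highest basis element down gives g = (5/3)x^6 + (8/3)x^2 - (2/3)x
check: U g = 0
so U g − 3/2·g = -(5/2)x^6 - 4x^2 + x = f ✓


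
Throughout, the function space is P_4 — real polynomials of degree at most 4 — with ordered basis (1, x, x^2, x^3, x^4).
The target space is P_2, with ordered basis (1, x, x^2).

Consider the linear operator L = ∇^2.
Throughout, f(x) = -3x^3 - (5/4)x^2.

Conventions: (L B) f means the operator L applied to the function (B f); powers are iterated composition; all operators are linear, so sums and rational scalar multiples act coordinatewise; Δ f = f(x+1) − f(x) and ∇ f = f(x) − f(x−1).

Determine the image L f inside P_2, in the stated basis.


the image equals g(x) = -18x + 31/2

∇ f = -9x^2 + (13/2)x - 7/4
∇ ∇ f = -18x + 31/2


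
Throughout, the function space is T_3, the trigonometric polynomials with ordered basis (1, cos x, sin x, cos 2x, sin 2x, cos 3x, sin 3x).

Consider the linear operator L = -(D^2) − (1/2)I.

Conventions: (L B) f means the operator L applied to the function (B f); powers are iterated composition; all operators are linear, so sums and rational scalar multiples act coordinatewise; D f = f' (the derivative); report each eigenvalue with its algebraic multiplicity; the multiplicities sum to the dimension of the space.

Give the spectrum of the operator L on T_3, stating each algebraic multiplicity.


image of 1: -1/2
image of cos x: (1/2)cos x
image of sin x: (1/2)sin x
image of cos 2x: (7/2)cos 2x
image of sin 2x: (7/2)sin 2x
image of cos 3x: (17/2)cos 3x
image of sin 3x: (17/2)sin 3x
the matrix is diagonal; its diagonal is (-1/2, 1/2, 1/2, 7/2, 7/2, 17/2, 17/2)
for a triangular matrix the eigenvalues are the diagonal entries, with algebraic multiplicity their repetition count

λ = -1/2 (multiplicity 1), λ = 1/2 (multiplicity 2), λ = 7/2 (multiplicity 2), λ = 17/2 (multiplicity 2)


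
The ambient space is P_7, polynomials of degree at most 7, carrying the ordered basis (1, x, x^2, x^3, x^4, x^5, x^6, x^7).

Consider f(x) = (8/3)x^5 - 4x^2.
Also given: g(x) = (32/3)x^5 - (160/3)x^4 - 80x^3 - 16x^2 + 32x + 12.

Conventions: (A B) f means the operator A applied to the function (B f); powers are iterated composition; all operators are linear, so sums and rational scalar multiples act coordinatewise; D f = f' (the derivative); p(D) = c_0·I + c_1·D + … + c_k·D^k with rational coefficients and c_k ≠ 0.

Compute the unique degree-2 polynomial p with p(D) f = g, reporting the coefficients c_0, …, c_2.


p(D) = 4·I − 4·D − (3/2)·D^2, i.e. c_0 = 4, c_1 = -4, c_2 = -3/2

D^0 f = (8/3)x^5 - 4x^2
D^1 f = (40/3)x^4 - 8x
D^2 f = (160/3)x^3 - 8
matching coefficients of g against c_0 f + c_1 Df + … from the top degree down determines the c_i
solution: c_0 = 4, c_1 = -4, c_2 = -3/2


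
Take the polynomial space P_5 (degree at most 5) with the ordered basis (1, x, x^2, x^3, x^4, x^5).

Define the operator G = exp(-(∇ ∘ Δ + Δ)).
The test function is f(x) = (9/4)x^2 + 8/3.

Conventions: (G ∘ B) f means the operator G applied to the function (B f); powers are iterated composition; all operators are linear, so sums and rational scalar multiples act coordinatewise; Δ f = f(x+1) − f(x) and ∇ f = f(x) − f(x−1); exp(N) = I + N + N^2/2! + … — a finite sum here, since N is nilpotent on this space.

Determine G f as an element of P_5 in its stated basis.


g(x) = (9/4)x^2 - (9/2)x - 11/6

order-1 term: -(9/2)x - 27/4
order-2 term: 9/4
the series for exp(-(∇ ∘ Δ + Δ)) f terminates at order 2
exp(-(∇ ∘ Δ + Δ)) f = (9/4)x^2 - (9/2)x - 11/6


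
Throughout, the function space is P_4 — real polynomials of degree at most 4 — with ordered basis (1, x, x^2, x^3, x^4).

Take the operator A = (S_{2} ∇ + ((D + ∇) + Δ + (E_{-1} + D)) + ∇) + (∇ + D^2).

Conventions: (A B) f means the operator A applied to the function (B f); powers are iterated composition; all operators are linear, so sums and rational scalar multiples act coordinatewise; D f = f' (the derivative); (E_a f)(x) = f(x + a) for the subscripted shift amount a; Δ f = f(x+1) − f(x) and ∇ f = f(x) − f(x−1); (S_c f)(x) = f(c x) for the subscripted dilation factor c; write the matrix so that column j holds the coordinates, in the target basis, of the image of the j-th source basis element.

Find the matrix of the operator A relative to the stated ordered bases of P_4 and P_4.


image of 1: 1
image of x: x + 6
image of x^2: x^2 + 14x
image of x^3: x^3 + 27x^2 - 3x + 4
image of x^4: x^4 + 52x^3 - 18x^2 + 20x - 2
each image's coordinates form column j of the matrix

the matrix is [[1, 6, 0, 4, -2]; [0, 1, 14, -3, 20]; [0, 0, 1, 27, -18]; [0, 0, 0, 1, 52]; [0, 0, 0, 0, 1]] (rows listed top to bottom)


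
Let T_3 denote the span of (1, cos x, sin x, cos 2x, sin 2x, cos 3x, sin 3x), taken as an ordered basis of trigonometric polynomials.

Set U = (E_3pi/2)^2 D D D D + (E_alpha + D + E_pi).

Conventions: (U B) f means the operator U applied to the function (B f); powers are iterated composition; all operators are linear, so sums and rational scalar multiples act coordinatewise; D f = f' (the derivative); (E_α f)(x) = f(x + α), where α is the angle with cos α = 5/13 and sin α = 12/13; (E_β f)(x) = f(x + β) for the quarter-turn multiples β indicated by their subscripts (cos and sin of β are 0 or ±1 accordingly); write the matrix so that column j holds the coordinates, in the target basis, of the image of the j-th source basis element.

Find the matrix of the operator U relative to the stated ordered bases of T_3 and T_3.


image of 1: 2
image of cos x: -(21/13)cos x - (25/13)sin x
image of sin x: (25/13)cos x - (21/13)sin x
image of cos 2x: (2754/169)cos 2x - (458/169)sin 2x
image of sin 2x: (458/169)cos 2x + (2754/169)sin 2x
image of cos 3x: -(182189/2197)cos 3x - (5763/2197)sin 3x
image of sin 3x: (5763/2197)cos 3x - (182189/2197)sin 3x
each image's coordinates form column j of the matrix

the matrix is [[2, 0, 0, 0, 0, 0, 0]; [0, -21/13, 25/13, 0, 0, 0, 0]; [0, -25/13, -21/13, 0, 0, 0, 0]; [0, 0, 0, 2754/169, 458/169, 0, 0]; [0, 0, 0, -458/169, 2754/169, 0, 0]; [0, 0, 0, 0, 0, -182189/2197, 5763/2197]; [0, 0, 0, 0, 0, -5763/2197, -182189/2197]] (rows listed top to bottom)


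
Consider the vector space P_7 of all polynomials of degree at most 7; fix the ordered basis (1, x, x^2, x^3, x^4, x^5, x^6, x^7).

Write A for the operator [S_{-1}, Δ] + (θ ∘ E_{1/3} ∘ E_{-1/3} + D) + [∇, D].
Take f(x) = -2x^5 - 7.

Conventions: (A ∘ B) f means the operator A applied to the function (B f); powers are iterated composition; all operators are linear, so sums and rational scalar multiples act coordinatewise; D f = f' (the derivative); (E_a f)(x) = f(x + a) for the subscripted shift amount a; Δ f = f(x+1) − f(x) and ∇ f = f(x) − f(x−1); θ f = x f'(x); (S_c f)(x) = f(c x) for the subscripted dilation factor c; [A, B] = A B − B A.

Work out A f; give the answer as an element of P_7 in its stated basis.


Δ f = -10x^4 - 20x^3 - 20x^2 - 10x - 2
S_{-1} Δ f = -10x^4 + 20x^3 - 20x^2 + 10x - 2
S_{-1} f = 2x^5 - 7
Δ S_{-1} f = 10x^4 + 20x^3 + 20x^2 + 10x + 2
[S_{-1}, Δ] f = -20x^4 - 40x^2 - 4
E_{-1/3} f = -2x^5 + (10/3)x^4 - (20/9)x^3 + (20/27)x^2 - (10/81)x - 1699/243
E_{1/3} E_{-1/3} f = -2x^5 - 7
θ E_{1/3} E_{-1/3} f = -10x^5
D f = -10x^4
(θ ∘ E_{1/3} ∘ E_{-1/3} + D) f = -10x^5 - 10x^4
D f = -10x^4
∇ D f = -40x^3 + 60x^2 - 40x + 10
∇ f = -10x^4 + 20x^3 - 20x^2 + 10x - 2
D ∇ f = -40x^3 + 60x^2 - 40x + 10
[∇, D] f = 0
([S_{-1}, Δ] + (θ ∘ E_{1/3} ∘ E_{-1/3} + D) + [∇, D]) f = -10x^5 - 30x^4 - 40x^2 - 4

the result is g(x) = -10x^5 - 30x^4 - 40x^2 - 4


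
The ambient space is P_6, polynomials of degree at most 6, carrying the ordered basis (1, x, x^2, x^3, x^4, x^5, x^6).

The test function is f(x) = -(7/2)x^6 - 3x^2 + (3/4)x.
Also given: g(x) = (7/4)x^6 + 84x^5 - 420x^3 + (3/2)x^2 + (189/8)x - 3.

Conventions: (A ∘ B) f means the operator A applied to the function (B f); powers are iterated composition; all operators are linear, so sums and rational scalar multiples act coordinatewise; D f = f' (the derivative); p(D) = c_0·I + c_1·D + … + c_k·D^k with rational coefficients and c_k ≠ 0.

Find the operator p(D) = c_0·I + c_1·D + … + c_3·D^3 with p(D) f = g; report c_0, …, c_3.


p(D) = -(1/2)·I − 4·D + D^3, i.e. c_0 = -1/2, c_1 = -4, c_2 = 0, c_3 = 1

D^0 f = -(7/2)x^6 - 3x^2 + (3/4)x
D^1 f = -21x^5 - 6x + 3/4
D^2 f = -105x^4 - 6
D^3 f = -420x^3
matching coefficients of g against c_0 f + c_1 Df + … from the top degree down determines the c_i
solution: c_0 = -1/2, c_1 = -4, c_2 = 0, c_3 = 1


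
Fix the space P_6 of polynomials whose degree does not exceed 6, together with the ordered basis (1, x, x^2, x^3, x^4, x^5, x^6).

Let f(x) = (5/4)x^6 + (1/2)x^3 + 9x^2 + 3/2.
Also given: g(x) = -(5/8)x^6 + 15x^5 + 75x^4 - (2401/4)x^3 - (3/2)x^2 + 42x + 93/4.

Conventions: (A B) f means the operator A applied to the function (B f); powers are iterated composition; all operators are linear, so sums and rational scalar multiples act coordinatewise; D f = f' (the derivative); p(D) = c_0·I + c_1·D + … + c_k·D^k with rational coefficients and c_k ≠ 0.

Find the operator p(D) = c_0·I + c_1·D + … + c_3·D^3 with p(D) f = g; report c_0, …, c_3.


p(D) = -(1/2)·I + 2·D + 2·D^2 − 4·D^3, i.e. c_0 = -1/2, c_1 = 2, c_2 = 2, c_3 = -4

D^0 f = (5/4)x^6 + (1/2)x^3 + 9x^2 + 3/2
D^1 f = (15/2)x^5 + (3/2)x^2 + 18x
D^2 f = (75/2)x^4 + 3x + 18
D^3 f = 150x^3 + 3
matching coefficients of g against c_0 f + c_1 Df + … from the top degree down determines the c_i
solution: c_0 = -1/2, c_1 = 2, c_2 = 2, c_3 = -4


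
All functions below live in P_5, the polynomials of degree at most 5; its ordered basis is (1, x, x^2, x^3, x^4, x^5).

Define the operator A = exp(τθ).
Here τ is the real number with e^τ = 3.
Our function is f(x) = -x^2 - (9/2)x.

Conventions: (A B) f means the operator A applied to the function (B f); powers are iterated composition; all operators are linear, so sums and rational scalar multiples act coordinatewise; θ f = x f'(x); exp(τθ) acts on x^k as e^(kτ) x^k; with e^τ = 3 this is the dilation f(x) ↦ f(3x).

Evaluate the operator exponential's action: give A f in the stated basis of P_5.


exp(τθ) x^k = e^(kτ) x^k; with e^τ = 3 this sends x^k to 3^k x^k
x ↦ 3 x
x^2 ↦ 9 x^2
applying this coordinatewise to f: exp(τθ) f = -9x^2 - (27/2)x

g(x) = -9x^2 - (27/2)x


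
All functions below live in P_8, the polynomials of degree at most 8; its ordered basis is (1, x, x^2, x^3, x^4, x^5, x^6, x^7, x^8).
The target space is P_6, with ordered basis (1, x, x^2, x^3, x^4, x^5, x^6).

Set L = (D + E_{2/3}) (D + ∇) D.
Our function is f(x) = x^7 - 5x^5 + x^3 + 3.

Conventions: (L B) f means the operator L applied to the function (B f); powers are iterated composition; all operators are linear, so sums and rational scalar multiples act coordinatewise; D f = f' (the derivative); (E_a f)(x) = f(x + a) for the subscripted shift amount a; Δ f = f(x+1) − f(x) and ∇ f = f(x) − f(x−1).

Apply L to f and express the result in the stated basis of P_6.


D f = 7x^6 - 25x^4 + 3x^2
D D f = 42x^5 - 100x^3 + 6x
∇ D f = 42x^5 - 105x^4 + 40x^3 + 45x^2 - 52x + 15
(D + ∇) D f = 84x^5 - 105x^4 - 60x^3 + 45x^2 - 46x + 15
D (D + ∇) D f = 420x^4 - 420x^3 - 180x^2 + 90x - 46
E_{2/3} (D + ∇) D f = 84x^5 + 175x^4 + (100/3)x^3 - (955/9)x^2 - (2902/27)x - 1873/81
(D + E_{2/3}) (D + ∇) D f = 84x^5 + 595x^4 - (1160/3)x^3 - (2575/9)x^2 - (472/27)x - 5599/81

g(x) = 84x^5 + 595x^4 - (1160/3)x^3 - (2575/9)x^2 - (472/27)x - 5599/81


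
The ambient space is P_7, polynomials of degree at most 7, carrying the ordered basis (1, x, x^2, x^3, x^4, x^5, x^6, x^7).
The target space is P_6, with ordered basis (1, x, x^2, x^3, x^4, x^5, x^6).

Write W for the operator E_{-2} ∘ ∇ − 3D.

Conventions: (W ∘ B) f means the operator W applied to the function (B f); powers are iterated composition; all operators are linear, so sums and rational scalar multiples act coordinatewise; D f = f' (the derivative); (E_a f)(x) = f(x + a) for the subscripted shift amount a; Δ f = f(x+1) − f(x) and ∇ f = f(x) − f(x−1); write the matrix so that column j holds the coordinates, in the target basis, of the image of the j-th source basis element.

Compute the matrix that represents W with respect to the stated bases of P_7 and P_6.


image of 1: 0
image of x: -2
image of x^2: -4x - 5
image of x^3: -6x^2 - 15x + 19
image of x^4: -8x^3 - 30x^2 + 76x - 65
image of x^5: -10x^4 - 50x^3 + 190x^2 - 325x + 211
image of x^6: -12x^5 - 75x^4 + 380x^3 - 975x^2 + 1266x - 665
image of x^7: -14x^6 - 105x^5 + 665x^4 - 2275x^3 + 4431x^2 - 4655x + 2059
each image's coordinates form column j of the matrix

the matrix is [[0, -2, -5, 19, -65, 211, -665, 2059]; [0, 0, -4, -15, 76, -325, 1266, -4655]; [0, 0, 0, -6, -30, 190, -975, 4431]; [0, 0, 0, 0, -8, -50, 380, -2275]; [0, 0, 0, 0, 0, -10, -75, 665]; [0, 0, 0, 0, 0, 0, -12, -105]; [0, 0, 0, 0, 0, 0, 0, -14]] (rows listed top to bottom)


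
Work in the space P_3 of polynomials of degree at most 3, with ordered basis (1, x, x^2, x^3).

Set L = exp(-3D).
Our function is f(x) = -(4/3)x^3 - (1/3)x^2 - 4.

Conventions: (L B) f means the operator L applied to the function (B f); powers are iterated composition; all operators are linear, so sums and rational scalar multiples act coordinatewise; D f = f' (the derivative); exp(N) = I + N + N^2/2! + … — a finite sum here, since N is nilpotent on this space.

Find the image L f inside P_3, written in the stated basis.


order-1 term: 12x^2 + 2x
order-2 term: -36x - 3
order-3 term: 36
the series for exp(-3D) f terminates at order 3
exp(-3D) f = -(4/3)x^3 + (35/3)x^2 - 34x + 29

g(x) = -(4/3)x^3 + (35/3)x^2 - 34x + 29


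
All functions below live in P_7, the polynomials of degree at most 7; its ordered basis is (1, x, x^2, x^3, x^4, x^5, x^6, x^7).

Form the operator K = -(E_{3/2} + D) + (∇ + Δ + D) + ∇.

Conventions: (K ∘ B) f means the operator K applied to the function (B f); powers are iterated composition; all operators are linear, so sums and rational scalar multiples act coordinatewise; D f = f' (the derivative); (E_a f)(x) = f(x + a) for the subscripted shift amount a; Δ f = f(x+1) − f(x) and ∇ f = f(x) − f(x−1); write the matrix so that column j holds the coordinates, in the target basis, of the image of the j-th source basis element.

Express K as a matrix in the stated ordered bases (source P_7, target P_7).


image of 1: -1
image of x: -x + 3/2
image of x^2: -x^2 + 3x - 13/4
image of x^3: -x^3 + (9/2)x^2 - (39/4)x - 3/8
image of x^4: -x^4 + 6x^3 - (39/2)x^2 - (3/2)x - 97/16
image of x^5: -x^5 + (15/2)x^4 - (65/2)x^3 - (15/4)x^2 - (485/16)x - 147/32
image of x^6: -x^6 + 9x^5 - (195/4)x^4 - (15/2)x^3 - (1455/16)x^2 - (441/16)x - 793/64
image of x^7: -x^7 + (21/2)x^6 - (273/4)x^5 - (105/8)x^4 - (3395/16)x^3 - (3087/32)x^2 - (5551/64)x - 1803/128
each image's coordinates form column j of the matrix

the matrix is [[-1, 3/2, -13/4, -3/8, -97/16, -147/32, -793/64, -1803/128]; [0, -1, 3, -39/4, -3/2, -485/16, -441/16, -5551/64]; [0, 0, -1, 9/2, -39/2, -15/4, -1455/16, -3087/32]; [0, 0, 0, -1, 6, -65/2, -15/2, -3395/16]; [0, 0, 0, 0, -1, 15/2, -195/4, -105/8]; [0, 0, 0, 0, 0, -1, 9, -273/4]; [0, 0, 0, 0, 0, 0, -1, 21/2]; [0, 0, 0, 0, 0, 0, 0, -1]] (rows listed top to bottom)


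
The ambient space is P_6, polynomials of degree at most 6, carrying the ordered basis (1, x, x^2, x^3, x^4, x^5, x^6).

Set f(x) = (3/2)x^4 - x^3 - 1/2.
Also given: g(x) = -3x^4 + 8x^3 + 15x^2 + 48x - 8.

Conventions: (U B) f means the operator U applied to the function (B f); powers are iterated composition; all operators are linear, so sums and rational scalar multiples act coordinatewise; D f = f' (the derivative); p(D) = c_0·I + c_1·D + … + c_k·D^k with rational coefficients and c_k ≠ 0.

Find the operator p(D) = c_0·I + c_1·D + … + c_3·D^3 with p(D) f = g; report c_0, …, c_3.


D^0 f = (3/2)x^4 - x^3 - 1/2
D^1 f = 6x^3 - 3x^2
D^2 f = 18x^2 - 6x
D^3 f = 36x - 6
matching coefficients of g against c_0 f + c_1 Df + … from the top degree down determines the c_i
solution: c_0 = -2, c_1 = 1, c_2 = 1, c_3 = 3/2

p(D) = -2·I + D + D^2 + (3/2)·D^3, i.e. c_0 = -2, c_1 = 1, c_2 = 1, c_3 = 3/2


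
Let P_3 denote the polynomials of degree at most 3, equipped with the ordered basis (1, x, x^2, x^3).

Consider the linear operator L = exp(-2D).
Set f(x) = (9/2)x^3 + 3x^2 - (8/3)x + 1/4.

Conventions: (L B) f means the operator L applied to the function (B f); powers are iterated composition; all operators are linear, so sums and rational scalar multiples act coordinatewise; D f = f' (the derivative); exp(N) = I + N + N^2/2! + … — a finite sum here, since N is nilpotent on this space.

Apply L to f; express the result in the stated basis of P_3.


g(x) = (9/2)x^3 - 24x^2 + (118/3)x - 221/12

order-1 term: -27x^2 - 12x + 16/3
order-2 term: 54x + 12
order-3 term: -36
the series for exp(-2D) f terminates at order 3
exp(-2D) f = (9/2)x^3 - 24x^2 + (118/3)x - 221/12


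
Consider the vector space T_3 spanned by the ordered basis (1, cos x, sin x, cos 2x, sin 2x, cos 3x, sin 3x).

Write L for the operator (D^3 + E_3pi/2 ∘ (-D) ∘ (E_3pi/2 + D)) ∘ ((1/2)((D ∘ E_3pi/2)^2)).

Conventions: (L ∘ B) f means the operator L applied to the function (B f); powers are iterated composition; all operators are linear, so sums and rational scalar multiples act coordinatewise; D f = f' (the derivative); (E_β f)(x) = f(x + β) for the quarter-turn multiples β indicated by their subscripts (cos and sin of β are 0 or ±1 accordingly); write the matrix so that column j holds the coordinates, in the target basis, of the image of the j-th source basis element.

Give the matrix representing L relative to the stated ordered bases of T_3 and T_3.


image of 1: 0
image of cos x: (1/2)sin x
image of sin x: -(1/2)cos x
image of cos 2x: 8cos 2x - 20sin 2x
image of sin 2x: 20cos 2x + 8sin 2x
image of cos 3x: (135/2)sin 3x
image of sin 3x: -(135/2)cos 3x
each image's coordinates form column j of the matrix

the matrix is [[0, 0, 0, 0, 0, 0, 0]; [0, 0, -1/2, 0, 0, 0, 0]; [0, 1/2, 0, 0, 0, 0, 0]; [0, 0, 0, 8, 20, 0, 0]; [0, 0, 0, -20, 8, 0, 0]; [0, 0, 0, 0, 0, 0, -135/2]; [0, 0, 0, 0, 0, 135/2, 0]] (rows listed top to bottom)


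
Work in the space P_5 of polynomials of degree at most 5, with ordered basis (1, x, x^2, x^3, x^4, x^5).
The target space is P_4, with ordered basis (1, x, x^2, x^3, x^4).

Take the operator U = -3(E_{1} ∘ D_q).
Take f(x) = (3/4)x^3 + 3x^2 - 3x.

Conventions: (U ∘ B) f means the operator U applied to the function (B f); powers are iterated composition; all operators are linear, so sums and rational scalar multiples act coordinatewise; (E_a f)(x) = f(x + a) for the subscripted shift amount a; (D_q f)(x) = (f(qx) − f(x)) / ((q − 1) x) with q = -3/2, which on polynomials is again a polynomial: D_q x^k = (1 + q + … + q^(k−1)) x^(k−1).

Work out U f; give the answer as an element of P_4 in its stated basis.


D_q f = (21/16)x^2 - (3/2)x - 3
E_{1} D_q f = (21/16)x^2 + (9/8)x - 51/16
(-3(E_{1} ∘ D_q)) f = -(63/16)x^2 - (27/8)x + 153/16

the image equals g(x) = -(63/16)x^2 - (27/8)x + 153/16


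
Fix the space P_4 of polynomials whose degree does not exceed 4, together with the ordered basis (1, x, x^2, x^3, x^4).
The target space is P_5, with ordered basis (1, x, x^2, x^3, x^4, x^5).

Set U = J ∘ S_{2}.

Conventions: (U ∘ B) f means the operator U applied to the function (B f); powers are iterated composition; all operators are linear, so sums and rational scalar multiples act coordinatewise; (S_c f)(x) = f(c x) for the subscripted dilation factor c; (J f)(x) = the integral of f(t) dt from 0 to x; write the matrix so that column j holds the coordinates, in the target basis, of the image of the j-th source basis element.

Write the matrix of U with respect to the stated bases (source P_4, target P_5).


the matrix is [[0, 0, 0, 0, 0]; [1, 0, 0, 0, 0]; [0, 1, 0, 0, 0]; [0, 0, 4/3, 0, 0]; [0, 0, 0, 2, 0]; [0, 0, 0, 0, 16/5]] (rows listed top to bottom)

image of 1: x
image of x: x^2
image of x^2: (4/3)x^3
image of x^3: 2x^4
image of x^4: (16/5)x^5
each image's coordinates form column j of the matrix


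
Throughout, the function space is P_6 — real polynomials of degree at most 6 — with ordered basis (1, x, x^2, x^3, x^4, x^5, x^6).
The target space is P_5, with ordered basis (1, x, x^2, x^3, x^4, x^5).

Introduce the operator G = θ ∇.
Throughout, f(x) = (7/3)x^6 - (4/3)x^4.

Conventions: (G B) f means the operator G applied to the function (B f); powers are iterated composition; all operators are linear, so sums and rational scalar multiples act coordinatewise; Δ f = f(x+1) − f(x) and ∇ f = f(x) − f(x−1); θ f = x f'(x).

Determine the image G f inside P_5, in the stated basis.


g(x) = 70x^5 - 140x^4 + 124x^3 - 54x^2 + (26/3)x

∇ f = 14x^5 - 35x^4 + (124/3)x^3 - 27x^2 + (26/3)x - 1
θ ∇ f = 70x^5 - 140x^4 + 124x^3 - 54x^2 + (26/3)x


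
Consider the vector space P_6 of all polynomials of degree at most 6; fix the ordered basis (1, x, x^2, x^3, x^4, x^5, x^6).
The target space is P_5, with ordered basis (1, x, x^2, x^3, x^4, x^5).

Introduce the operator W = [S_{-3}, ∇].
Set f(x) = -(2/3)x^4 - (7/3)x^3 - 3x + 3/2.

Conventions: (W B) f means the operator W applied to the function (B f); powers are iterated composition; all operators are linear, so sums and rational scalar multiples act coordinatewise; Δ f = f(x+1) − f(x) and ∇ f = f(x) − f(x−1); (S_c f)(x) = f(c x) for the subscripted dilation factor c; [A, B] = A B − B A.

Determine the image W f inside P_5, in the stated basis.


∇ f = -(8/3)x^3 - 3x^2 + (13/3)x - 14/3
S_{-3} ∇ f = 72x^3 - 27x^2 - 13x - 14/3
S_{-3} f = -54x^4 + 63x^3 + 9x + 3/2
∇ S_{-3} f = -216x^3 + 513x^2 - 405x + 126
[S_{-3}, ∇] f = 288x^3 - 540x^2 + 392x - 392/3

the result is g(x) = 288x^3 - 540x^2 + 392x - 392/3


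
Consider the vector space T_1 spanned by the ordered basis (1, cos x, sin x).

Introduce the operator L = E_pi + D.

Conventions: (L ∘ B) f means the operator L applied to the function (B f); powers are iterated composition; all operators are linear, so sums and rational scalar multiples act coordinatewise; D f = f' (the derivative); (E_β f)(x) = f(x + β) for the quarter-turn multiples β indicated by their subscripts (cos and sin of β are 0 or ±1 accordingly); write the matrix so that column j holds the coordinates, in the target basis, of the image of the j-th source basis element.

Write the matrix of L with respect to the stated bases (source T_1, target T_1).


the matrix is [[1, 0, 0]; [0, -1, 1]; [0, -1, -1]] (rows listed top to bottom)

image of 1: 1
image of cos x: -cos x - sin x
image of sin x: cos x - sin x
each image's coordinates form column j of the matrix


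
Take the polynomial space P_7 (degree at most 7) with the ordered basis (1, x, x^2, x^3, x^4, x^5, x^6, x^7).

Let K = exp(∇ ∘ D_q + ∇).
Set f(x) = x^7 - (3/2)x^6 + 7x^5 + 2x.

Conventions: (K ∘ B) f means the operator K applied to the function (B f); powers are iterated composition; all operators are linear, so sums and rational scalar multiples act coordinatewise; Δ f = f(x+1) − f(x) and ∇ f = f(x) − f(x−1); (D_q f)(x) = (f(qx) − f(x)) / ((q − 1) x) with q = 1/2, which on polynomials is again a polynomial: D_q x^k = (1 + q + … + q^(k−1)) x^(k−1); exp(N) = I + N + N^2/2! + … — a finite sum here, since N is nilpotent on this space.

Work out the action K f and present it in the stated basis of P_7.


order-1 term: 7x^6 - (579/32)x^5 + (1535/32)x^4 - (369/32)x^3 - (1739/64)x^2 + (1915/64)x - 7
order-2 term: 21x^5 - (2025/32)x^4 + (30051/256)x^3 + (1233/256)x^2 - (54969/512)x + 46439/1024
order-3 term: 35x^4 - (801/8)x^3 + (7291/64)x^2 + (39067/512)x - 91495/1024
order-4 term: 35x^3 - (627/8)x^2 + (3869/128)x + 122359/2048
order-5 term: 21x^2 - (557/20)x - 4507/640
order-6 term: 7x - 347/120
order-7 term: 1
the series for exp(∇ ∘ D_q + ∇) f terminates at order 7
exp(∇ ∘ D_q + ∇) f = x^7 + (11/2)x^6 + (317/32)x^5 + (315/16)x^4 + (10427/256)x^3 + (8753/256)x^2 + (13107/1280)x - 5783/30720

the image equals g(x) = x^7 + (11/2)x^6 + (317/32)x^5 + (315/16)x^4 + (10427/256)x^3 + (8753/256)x^2 + (13107/1280)x - 5783/30720


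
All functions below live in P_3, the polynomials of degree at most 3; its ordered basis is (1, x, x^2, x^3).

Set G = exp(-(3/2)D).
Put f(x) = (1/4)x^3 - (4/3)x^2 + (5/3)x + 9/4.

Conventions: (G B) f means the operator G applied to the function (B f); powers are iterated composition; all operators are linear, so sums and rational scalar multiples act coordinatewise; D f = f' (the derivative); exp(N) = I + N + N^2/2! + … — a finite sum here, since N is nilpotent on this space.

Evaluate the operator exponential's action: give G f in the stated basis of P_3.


g(x) = (1/4)x^3 - (59/24)x^2 + (353/48)x - 131/32

order-1 term: -(9/8)x^2 + 4x - 5/2
order-2 term: (27/16)x - 3
order-3 term: -27/32
the series for exp(-(3/2)D) f terminates at order 3
exp(-(3/2)D) f = (1/4)x^3 - (59/24)x^2 + (353/48)x - 131/32


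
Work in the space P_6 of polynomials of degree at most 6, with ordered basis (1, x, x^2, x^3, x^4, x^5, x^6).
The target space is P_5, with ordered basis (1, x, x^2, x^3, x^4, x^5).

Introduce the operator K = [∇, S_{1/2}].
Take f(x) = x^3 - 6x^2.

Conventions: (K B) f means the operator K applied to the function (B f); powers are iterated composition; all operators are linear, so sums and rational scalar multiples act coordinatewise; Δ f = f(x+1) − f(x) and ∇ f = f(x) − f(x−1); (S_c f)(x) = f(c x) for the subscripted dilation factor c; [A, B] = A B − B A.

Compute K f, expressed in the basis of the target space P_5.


S_{1/2} f = (1/8)x^3 - (3/2)x^2
∇ S_{1/2} f = (3/8)x^2 - (27/8)x + 13/8
∇ f = 3x^2 - 15x + 7
S_{1/2} ∇ f = (3/4)x^2 - (15/2)x + 7
[∇, S_{1/2}] f = -(3/8)x^2 + (33/8)x - 43/8

the image equals g(x) = -(3/8)x^2 + (33/8)x - 43/8


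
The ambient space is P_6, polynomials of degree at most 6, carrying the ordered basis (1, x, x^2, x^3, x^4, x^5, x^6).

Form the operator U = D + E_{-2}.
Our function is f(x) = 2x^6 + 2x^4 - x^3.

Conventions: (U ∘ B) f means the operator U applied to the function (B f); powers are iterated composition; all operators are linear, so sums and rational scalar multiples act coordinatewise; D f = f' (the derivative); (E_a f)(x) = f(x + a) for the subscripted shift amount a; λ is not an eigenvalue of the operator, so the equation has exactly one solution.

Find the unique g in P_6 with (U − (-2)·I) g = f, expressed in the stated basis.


g(x) = (2/3)x^6 + (4/3)x^5 - (94/9)x^4 + (95/27)x^3 + (1871/27)x^2 - (5846/81)x - 12482/243

write g with unknown coordinates in the stated basis and equate coefficients in (U − (-2)·I) g = f
solving from the highest basis element down gives g = (2/3)x^6 + (4/3)x^5 - (94/9)x^4 + (95/27)x^3 + (1871/27)x^2 - (5846/81)x - 12482/243
check: U g = (2/3)x^6 - (8/3)x^5 + (206/9)x^4 - (217/27)x^3 - (3742/27)x^2 + (11692/81)x + 24964/243
so U g − (-2)·g = 2x^6 + 2x^4 - x^3 = f ✓


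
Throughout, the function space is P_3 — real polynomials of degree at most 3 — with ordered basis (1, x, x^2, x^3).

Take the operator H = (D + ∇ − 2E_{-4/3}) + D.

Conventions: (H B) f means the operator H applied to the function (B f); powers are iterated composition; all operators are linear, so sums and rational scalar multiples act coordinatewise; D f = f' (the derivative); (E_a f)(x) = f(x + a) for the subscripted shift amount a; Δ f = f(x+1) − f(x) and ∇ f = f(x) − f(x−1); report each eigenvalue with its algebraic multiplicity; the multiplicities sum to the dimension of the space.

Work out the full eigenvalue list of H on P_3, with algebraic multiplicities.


λ = -2 (multiplicity 4)

image of 1: -2
image of x: -2x + 17/3
image of x^2: -2x^2 + (34/3)x - 41/9
image of x^3: -2x^3 + 17x^2 - (41/3)x + 155/27
the matrix is upper triangular; its diagonal is (-2, -2, -2, -2)
for a triangular matrix the eigenvalues are the diagonal entries, with algebraic multiplicity their repetition count


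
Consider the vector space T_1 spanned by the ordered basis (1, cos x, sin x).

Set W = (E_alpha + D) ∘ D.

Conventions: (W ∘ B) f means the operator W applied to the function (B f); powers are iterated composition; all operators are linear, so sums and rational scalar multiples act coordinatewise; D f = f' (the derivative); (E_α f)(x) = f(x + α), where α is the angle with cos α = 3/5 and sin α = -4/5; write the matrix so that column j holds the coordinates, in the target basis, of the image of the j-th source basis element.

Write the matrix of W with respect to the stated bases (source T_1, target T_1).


image of 1: 0
image of cos x: -(1/5)cos x - (3/5)sin x
image of sin x: (3/5)cos x - (1/5)sin x
each image's coordinates form column j of the matrix

the matrix is [[0, 0, 0]; [0, -1/5, 3/5]; [0, -3/5, -1/5]] (rows listed top to bottom)


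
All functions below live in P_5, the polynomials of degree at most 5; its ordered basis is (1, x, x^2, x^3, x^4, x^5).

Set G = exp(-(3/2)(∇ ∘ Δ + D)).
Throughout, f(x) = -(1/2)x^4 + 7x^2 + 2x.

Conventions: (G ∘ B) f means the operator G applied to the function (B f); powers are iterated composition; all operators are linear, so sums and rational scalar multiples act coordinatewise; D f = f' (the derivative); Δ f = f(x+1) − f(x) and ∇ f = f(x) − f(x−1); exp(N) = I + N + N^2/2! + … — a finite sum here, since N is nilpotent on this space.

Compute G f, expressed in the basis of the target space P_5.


order-1 term: 3x^3 + 9x^2 - 21x - 45/2
order-2 term: -(27/4)x^2 - 27x + 9/4
order-3 term: (27/4)x + 81/4
order-4 term: -81/32
the series for exp(-(3/2)(∇ ∘ Δ + D)) f terminates at order 4
exp(-(3/2)(∇ ∘ Δ + D)) f = -(1/2)x^4 + 3x^3 + (37/4)x^2 - (157/4)x - 81/32

the image equals g(x) = -(1/2)x^4 + 3x^3 + (37/4)x^2 - (157/4)x - 81/32


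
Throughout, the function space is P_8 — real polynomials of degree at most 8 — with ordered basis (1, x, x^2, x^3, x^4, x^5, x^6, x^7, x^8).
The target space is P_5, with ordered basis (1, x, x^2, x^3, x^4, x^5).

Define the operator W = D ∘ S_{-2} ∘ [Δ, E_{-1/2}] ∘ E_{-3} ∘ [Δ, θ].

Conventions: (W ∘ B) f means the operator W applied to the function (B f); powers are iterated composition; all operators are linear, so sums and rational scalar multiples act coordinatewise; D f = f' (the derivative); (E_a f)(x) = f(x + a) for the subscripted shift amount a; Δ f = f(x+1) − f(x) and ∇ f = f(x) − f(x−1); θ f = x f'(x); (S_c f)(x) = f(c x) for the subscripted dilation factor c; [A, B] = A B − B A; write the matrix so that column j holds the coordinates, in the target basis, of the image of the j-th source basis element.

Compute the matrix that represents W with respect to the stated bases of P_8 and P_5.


image of 1: 0
image of x: 0
image of x^2: 0
image of x^3: 0
image of x^4: 0
image of x^5: 0
image of x^6: 0
image of x^7: 0
image of x^8: 0
each image's coordinates form column j of the matrix

the matrix is [[0, 0, 0, 0, 0, 0, 0, 0, 0]; [0, 0, 0, 0, 0, 0, 0, 0, 0]; [0, 0, 0, 0, 0, 0, 0, 0, 0]; [0, 0, 0, 0, 0, 0, 0, 0, 0]; [0, 0, 0, 0, 0, 0, 0, 0, 0]; [0, 0, 0, 0, 0, 0, 0, 0, 0]] (rows listed top to bottom)


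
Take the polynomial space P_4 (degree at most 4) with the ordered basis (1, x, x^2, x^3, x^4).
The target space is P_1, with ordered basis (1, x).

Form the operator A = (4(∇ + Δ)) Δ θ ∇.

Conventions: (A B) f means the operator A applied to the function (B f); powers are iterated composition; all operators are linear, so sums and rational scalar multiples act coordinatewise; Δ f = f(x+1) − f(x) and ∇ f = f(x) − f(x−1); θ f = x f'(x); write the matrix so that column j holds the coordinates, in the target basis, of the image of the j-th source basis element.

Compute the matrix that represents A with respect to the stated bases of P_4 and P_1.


image of 1: 0
image of x: 0
image of x^2: 0
image of x^3: 96
image of x^4: 576x + 96
each image's coordinates form column j of the matrix

the matrix is [[0, 0, 0, 96, 96]; [0, 0, 0, 0, 576]] (rows listed top to bottom)
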